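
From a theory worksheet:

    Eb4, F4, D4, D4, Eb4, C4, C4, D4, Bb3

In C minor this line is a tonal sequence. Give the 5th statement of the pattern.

Ab3 Bb3 G3

With a 3-note motive the entries are Eb4, D4, C4, each down a 2nd from the previous.
Continuing the starts: Bb3 → Ab3.
Statement 5 starts on Ab3 and keeps the same diatonic contour: Ab3 Bb3 G3.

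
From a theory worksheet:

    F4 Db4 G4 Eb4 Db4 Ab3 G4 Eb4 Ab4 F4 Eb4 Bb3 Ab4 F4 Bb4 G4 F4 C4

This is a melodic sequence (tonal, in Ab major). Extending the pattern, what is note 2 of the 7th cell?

Grouping in 6s, the 2nd note of each cell is Db4, Eb4, F4.
Carrying that up a 2nd forward: G4 → Ab4 → Bb4 → C5.

C5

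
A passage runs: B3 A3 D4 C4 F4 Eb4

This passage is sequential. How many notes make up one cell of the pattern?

6 notes total. Splitting into 3 groups of 2:
B3 A3 | D4 C4 | F4 Eb4
Each cell is the previous one up a 3rd — so the unit is 2 notes.

2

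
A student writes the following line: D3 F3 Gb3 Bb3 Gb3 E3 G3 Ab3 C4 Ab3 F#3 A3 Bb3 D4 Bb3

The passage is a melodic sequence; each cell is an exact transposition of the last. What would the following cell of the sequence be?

G#3 B3 C4 E4 C4

Taking 5-note groups, the heads are D3, E3, F#3: the pattern moves up a 2nd.
So cell 4 is G#3 B3 C4 E4 C4.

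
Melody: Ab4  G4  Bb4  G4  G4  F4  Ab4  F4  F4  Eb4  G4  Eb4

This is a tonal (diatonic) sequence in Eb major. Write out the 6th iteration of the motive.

C4 Bb3 D4 Bb3

Taking 4-note groups, the heads are Ab4, G4, F4: the pattern moves down a 2nd.
Carrying on: Eb4 → D4 → C4.
From C4 the diatonic shape gives C4 Bb3 D4 Bb3.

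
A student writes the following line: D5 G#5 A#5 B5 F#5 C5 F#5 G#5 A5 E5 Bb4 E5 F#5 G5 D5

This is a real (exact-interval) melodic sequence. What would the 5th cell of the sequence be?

Gb4 C5 D5 Eb5 Bb4

The 5-note cells begin on D5, C5, Bb4 — each down a 2nd from the last.
Extending down a 2nd: Ab4 → Gb4.
From Gb4 the exact shape gives Gb4 C5 D5 Eb5 Bb4.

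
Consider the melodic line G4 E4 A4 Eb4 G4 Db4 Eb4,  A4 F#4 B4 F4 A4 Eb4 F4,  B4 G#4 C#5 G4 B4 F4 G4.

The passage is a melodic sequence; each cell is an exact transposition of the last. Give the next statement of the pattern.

Unit = 7 notes; the statements start on G4, A4, B4, moving up a 2nd each time.
From C#5 the exact shape gives C#5 A#4 D#5 A4 C#5 G4 A4.

C#5 A#4 D#5 A4 C#5 G4 A4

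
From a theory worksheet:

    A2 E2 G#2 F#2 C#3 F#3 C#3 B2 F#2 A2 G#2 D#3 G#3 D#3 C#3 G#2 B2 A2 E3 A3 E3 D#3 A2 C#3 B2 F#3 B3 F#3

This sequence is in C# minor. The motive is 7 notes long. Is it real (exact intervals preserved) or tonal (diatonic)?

Every note is diatonic to C# minor.
Cell 1 has +4 semitones from note 2 to 3, but cell 2 has +3 — the interval quality changes while the contour stays the same, which is the hallmark of a tonal sequence.

tonal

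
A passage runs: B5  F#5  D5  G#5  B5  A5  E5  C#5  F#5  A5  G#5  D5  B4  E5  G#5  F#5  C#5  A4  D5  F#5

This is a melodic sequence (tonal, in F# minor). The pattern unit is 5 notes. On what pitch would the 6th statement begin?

Taking 5-note groups, the heads are B5, A5, G#5, F#5: the pattern moves down a 2nd.
Continuing: E5 → D5. Statement 6 starts on D5.

D5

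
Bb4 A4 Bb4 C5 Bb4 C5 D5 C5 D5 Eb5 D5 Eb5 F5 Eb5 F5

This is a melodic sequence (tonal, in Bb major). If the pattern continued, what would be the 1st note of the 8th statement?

The unit is 3 notes. Position-1 pitches of the 5 shown cells: Bb4, C5, D5, Eb5, F5.
Extending up a 2nd: G5 → A5 → Bb5.

Bb5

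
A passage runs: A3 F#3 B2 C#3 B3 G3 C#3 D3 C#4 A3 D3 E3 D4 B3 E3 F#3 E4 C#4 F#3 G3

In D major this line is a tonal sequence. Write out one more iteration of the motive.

F#4 D4 G3 A3

Taking 4-note groups, the heads are A3, B3, C#4, D4, E4: the pattern moves up a 2nd.
Statement 6 starts on F#4 and keeps the same diatonic contour: F#4 D4 G3 A3.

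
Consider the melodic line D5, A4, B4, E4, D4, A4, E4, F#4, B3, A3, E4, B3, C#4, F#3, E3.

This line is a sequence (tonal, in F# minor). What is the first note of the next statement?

Unit = 5 notes; the statements start on D5, A4, E4, moving down a 4th each time.
The next head, down a 4th from E4, is B3.

B3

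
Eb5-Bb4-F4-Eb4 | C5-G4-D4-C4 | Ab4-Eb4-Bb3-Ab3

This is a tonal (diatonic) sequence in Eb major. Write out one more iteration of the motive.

F4 C4 G3 F3

The 4-note cells begin on Eb5, C5, Ab4 — each down a 3rd from the last.
Statement 4 starts on F4 and keeps the same diatonic contour: F4 C4 G3 F3.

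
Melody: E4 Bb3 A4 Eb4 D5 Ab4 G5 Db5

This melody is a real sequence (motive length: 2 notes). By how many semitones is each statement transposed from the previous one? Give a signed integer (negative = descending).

5

Unit = 2 notes; the statements start on E4, A4, D5, G5, moving up a 4th each time.
E4 to A4 spans +5 semitones.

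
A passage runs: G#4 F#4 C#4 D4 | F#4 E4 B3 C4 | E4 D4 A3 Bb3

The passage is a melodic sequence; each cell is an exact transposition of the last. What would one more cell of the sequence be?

D4 C4 G3 Ab3

Taking 4-note groups, the heads are G#4, F#4, E4: the pattern moves down a 2nd.
From D4 the exact shape gives D4 C4 G3 Ab3.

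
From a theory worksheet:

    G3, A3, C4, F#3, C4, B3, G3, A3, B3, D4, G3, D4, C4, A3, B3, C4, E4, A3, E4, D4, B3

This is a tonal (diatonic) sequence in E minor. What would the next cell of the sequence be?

C4 D4 F#4 B3 F#4 E4 C4

With a 7-note motive the entries are G3, A3, B3, each up a 2nd from the previous.
So cell 4 is C4 D4 F#4 B3 F#4 E4 C4.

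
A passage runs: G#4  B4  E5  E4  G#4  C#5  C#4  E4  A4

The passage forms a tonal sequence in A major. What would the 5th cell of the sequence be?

F#3 A3 D4

Unit = 3 notes; the statements start on G#4, E4, C#4, moving down a 3rd each time.
Extending down a 3rd: A3 → F#3.
From F#3 the diatonic shape gives F#3 A3 D4.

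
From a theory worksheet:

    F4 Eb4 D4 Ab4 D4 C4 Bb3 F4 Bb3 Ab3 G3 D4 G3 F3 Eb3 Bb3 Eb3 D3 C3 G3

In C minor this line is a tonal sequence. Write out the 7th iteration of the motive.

Ab2 G2 F2 C3

Unit = 4 notes; the statements start on F4, D4, Bb3, G3, Eb3, moving down a 3rd each time.
Carrying on: C3 → Ab2.
So cell 7 is Ab2 G2 F2 C3.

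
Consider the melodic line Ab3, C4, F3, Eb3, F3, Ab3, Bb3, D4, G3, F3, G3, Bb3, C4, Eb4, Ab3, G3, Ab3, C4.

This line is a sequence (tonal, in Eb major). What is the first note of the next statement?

Taking 6-note groups, the heads are Ab3, Bb3, C4: the pattern moves up a 2nd.
One more step up a 2nd gives D4.

D4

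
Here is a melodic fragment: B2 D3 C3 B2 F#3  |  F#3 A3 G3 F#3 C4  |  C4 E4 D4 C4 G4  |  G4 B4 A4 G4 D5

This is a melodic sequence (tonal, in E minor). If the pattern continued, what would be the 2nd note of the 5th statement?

With 5-note cells, note 2 of each statement runs D3, A3, E4, B4.
From B4, up a 5th gives F#5.

F#5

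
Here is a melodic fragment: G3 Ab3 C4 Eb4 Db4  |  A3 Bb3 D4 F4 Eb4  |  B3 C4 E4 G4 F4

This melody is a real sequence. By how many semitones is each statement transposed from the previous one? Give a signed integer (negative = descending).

Unit = 5 notes; the statements start on G3, A3, B3, moving up a 2nd each time.
G3→A3 is 57 − 55 = 2 semitones.

2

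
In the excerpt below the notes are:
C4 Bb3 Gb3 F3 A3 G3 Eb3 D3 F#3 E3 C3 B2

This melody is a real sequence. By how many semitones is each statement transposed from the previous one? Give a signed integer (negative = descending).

The 4-note cells begin on C4, A3, F#3 — each down a 3rd from the last.
Counting half-steps from C4 to A3: -3.

-3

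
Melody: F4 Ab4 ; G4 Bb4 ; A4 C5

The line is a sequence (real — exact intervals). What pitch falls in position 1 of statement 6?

D#5

With 2-note cells, note 1 of each statement runs F4, G4, A4.
Each moves up a 2nd. Continuing: B4 → C#5 → D#5.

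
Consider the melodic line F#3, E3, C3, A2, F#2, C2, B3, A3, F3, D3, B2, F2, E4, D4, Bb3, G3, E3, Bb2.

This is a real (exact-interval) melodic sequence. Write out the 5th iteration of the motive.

Unit = 6 notes; the statements start on F#3, B3, E4, moving up a 4th each time.
Carrying on: A4 → D5.
From D5 the exact shape gives D5 C5 Ab4 F4 D4 Ab3.

D5 C5 Ab4 F4 D4 Ab3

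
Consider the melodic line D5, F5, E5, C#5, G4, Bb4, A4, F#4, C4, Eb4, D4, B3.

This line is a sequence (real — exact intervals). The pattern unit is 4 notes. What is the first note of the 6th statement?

Taking 4-note groups, the heads are D5, G4, C4: the pattern moves down a 5th.
Continuing: F3 → Bb2 → Eb2. Statement 6 starts on Eb2.

Eb2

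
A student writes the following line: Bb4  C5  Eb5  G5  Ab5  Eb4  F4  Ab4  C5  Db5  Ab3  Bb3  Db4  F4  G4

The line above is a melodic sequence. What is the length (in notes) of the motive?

5

Try groups of 5 (3 cells in 15 notes):
Bb4 C5 Eb5 G5 Ab5 | Eb4 F4 Ab4 C5 Db5 | Ab3 Bb3 Db4 F4 G4
Every group is a transposition down a 5th of the one before; no shorter unit works.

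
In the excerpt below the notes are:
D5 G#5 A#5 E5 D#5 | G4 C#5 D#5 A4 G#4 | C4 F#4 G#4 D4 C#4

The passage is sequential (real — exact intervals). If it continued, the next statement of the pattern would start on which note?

F3

With a 5-note motive the entries are D5, G4, C4, each down a 5th from the previous.
One more step down a 5th gives F3.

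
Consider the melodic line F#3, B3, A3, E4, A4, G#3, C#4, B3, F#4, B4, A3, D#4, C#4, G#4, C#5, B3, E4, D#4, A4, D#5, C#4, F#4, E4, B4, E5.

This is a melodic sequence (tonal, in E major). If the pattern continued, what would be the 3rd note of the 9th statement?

B4

Grouping in 5s, the 3rd note of each cell is A3, B3, C#4, D#4, E4.
Each moves up a 2nd. Continuing: F#4 → G#4 → A4 → B4.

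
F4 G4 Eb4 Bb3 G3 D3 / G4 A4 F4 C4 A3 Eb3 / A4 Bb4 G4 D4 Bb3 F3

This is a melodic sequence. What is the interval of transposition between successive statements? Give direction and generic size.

up a 2nd

Unit = 6 notes; the statements start on F4, G4, A4, moving up a 2nd each time.
F4 to G4 is up a 2nd.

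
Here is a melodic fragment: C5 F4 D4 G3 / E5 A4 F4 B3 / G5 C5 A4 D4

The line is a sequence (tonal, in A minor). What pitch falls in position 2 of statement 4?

E5

The unit is 4 notes. Position-2 pitches of the 3 shown cells: F4, A4, C5.
From C5, up a 3rd gives E5.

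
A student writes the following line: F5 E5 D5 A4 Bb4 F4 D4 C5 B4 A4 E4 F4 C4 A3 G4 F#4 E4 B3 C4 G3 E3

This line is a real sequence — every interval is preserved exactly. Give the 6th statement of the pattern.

Taking 7-note groups, the heads are F5, C5, G4: the pattern moves down a 4th.
Continuing the starts: D4 → A3 → E3.
Statement 6 starts on E3 and keeps the same exact contour: E3 D#3 C#3 G#2 A2 E2 C#2.

E3 D#3 C#3 G#2 A2 E2 C#2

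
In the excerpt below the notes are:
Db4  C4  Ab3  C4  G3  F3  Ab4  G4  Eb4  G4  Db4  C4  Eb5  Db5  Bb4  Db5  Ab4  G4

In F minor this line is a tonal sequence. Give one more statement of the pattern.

Taking 6-note groups, the heads are Db4, Ab4, Eb5: the pattern moves up a 5th.
From Bb5 the diatonic shape gives Bb5 Ab5 F5 Ab5 Eb5 Db5.

Bb5 Ab5 F5 Ab5 Eb5 Db5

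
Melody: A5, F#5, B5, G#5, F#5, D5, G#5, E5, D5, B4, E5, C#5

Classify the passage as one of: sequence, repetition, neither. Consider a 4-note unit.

Each 4-note cell is the previous one transposed down a 3rd.

sequence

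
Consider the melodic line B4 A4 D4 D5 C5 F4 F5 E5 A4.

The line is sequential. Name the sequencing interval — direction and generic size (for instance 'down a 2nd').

up a 3rd

Taking 3-note groups, the heads are B4, D5, F5: the pattern moves up a 3rd.
B4 to D5 is up a 3rd.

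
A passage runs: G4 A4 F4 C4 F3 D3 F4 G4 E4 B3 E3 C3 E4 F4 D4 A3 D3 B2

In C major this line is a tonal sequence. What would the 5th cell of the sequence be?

With a 6-note motive the entries are G4, F4, E4, each down a 2nd from the previous.
Carrying on: D4 → C4.
So cell 5 is C4 D4 B3 F3 B2 G2.

C4 D4 B3 F3 B2 G2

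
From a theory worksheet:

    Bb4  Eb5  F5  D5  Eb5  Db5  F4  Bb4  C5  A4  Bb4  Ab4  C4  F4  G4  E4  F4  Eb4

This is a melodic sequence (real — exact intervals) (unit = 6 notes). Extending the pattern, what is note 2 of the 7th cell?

A2

With 6-note cells, note 2 of each statement runs Eb5, Bb4, F4.
Extending down a 4th: C4 → G3 → D3 → A2.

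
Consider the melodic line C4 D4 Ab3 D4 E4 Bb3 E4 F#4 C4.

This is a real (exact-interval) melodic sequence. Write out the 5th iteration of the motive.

Taking 3-note groups, the heads are C4, D4, E4: the pattern moves up a 2nd.
Extending up a 2nd: F#4 → G#4.
From G#4 the exact shape gives G#4 A#4 E4.

G#4 A#4 E4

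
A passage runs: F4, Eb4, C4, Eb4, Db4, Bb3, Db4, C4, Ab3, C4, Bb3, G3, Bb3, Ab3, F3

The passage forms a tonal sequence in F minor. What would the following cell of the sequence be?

Unit = 3 notes; the statements start on F4, Eb4, Db4, C4, Bb3, moving down a 2nd each time.
Statement 6 starts on Ab3 and keeps the same diatonic contour: Ab3 G3 Eb3.

Ab3 G3 Eb3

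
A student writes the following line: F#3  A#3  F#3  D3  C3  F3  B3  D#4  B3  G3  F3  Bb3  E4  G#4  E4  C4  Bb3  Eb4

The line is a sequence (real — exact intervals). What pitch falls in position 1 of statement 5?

D5

The unit is 6 notes. Position-1 pitches of the 3 shown cells: F#3, B3, E4.
Each moves up a 4th. Continuing: A4 → D5.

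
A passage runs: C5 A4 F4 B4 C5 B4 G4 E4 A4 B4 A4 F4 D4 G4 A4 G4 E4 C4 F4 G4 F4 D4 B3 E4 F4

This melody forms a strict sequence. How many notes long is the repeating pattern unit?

5

Try groups of 5 (5 cells in 25 notes):
C5 A4 F4 B4 C5 | B4 G4 E4 A4 B4 | A4 F4 D4 G4 A4 | G4 E4 C4 F4 G4 | F4 D4 B3 E4 F4
That's a consistent down a 2nd shift per cell, and no other grouping gives one.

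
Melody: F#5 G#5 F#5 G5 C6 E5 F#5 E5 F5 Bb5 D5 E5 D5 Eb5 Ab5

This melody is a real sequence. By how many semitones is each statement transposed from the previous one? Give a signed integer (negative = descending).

The 5-note cells begin on F#5, E5, D5 — each down a 2nd from the last.
F#5→E5 is 76 − 78 = -2 semitones.

-2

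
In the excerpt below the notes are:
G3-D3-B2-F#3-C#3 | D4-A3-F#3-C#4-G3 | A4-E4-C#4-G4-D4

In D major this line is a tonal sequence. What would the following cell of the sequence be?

E5 B4 G4 D5 A4

The 5-note cells begin on G3, D4, A4 — each up a 5th from the last.
So cell 4 is E5 B4 G4 D5 A4.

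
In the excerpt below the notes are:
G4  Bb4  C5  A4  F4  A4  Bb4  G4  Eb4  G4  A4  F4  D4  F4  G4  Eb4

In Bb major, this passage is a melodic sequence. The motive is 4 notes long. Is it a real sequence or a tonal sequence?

Every note is diatonic to Bb major.
Cell 1 has +3 semitones from note 1 to 2, but cell 2 has +4 — the interval quality changes while the contour stays the same, which is the hallmark of a tonal sequence.

tonal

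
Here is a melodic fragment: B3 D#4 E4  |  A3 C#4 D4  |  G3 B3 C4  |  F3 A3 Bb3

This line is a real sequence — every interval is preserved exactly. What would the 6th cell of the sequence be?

With a 3-note motive the entries are B3, A3, G3, F3, each down a 2nd from the previous.
Continuing the starts: Eb3 → Db3.
So cell 6 is Db3 F3 Gb3.

Db3 F3 Gb3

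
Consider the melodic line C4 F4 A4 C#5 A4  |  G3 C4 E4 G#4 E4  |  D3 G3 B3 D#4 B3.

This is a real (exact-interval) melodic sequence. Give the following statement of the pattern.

A2 D3 F#3 A#3 F#3

Taking 5-note groups, the heads are C4, G3, D3: the pattern moves down a 4th.
Statement 4 starts on A2 and keeps the same exact contour: A2 D3 F#3 A#3 F#3.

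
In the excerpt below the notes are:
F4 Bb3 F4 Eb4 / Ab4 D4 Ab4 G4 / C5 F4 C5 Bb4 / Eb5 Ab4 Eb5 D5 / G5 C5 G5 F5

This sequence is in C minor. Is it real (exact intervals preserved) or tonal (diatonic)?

tonal

Every note is diatonic to C minor.
Cell 1 has -7 semitones from note 1 to 2, but cell 2 has -6 — the interval quality changes while the contour stays the same, which is the hallmark of a tonal sequence.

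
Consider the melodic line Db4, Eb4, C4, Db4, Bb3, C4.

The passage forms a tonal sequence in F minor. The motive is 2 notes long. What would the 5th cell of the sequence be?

Unit = 2 notes; the statements start on Db4, C4, Bb3, moving down a 2nd each time.
Continuing the starts: Ab3 → G3.
From G3 the diatonic shape gives G3 Ab3.

G3 Ab3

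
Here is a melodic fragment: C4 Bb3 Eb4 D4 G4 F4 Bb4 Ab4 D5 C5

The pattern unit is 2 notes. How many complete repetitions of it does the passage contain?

10 notes in groups of 2 gives 10/2 = 5 statements.
Starts: C4, Eb4, G4, Bb4, D5 — each up a 3rd.

5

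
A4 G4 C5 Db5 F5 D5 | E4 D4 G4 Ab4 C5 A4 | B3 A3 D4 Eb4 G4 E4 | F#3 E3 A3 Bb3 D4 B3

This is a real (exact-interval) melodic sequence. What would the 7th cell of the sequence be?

D#2 C#2 F#2 G2 B2 G#2

Taking 6-note groups, the heads are A4, E4, B3, F#3: the pattern moves down a 4th.
Continuing the starts: C#3 → G#2 → D#2.
From D#2 the exact shape gives D#2 C#2 F#2 G2 B2 G#2.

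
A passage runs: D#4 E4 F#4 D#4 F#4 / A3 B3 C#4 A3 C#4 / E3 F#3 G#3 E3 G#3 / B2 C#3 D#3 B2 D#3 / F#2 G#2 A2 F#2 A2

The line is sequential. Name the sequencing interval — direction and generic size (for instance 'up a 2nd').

The 5-note cells begin on D#4, A3, E3, B2, F#2 — each down a 4th from the last.
D#4 to A3 is down a 4th.

down a 4th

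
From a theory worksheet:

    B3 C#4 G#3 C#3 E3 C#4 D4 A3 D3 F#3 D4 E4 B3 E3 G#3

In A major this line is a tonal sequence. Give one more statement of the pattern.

E4 F#4 C#4 F#3 A3

The 5-note cells begin on B3, C#4, D4 — each up a 2nd from the last.
Statement 4 starts on E4 and keeps the same diatonic contour: E4 F#4 C#4 F#3 A3.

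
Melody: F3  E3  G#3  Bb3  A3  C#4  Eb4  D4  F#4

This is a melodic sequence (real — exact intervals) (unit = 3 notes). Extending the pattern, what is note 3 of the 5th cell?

E5

With 3-note cells, note 3 of each statement runs G#3, C#4, F#4.
Each moves up a 4th. Continuing: B4 → E5.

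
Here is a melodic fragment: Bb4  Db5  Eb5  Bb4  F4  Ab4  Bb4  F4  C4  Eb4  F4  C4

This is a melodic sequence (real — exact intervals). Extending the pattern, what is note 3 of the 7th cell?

With 4-note cells, note 3 of each statement runs Eb5, Bb4, F4.
Each moves down a 4th. Continuing: C4 → G3 → D3 → A2.

A2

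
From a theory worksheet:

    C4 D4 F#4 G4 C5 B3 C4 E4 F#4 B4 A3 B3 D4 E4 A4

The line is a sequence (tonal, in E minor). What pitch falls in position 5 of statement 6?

With 5-note cells, note 5 of each statement runs C5, B4, A4.
Extending down a 2nd: G4 → F#4 → E4.

E4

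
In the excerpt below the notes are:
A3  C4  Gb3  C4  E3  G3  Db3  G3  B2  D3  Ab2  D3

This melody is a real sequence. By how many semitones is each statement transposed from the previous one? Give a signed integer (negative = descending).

Taking 4-note groups, the heads are A3, E3, B2: the pattern moves down a 4th.
A3→E3 is 52 − 57 = -5 semitones.

-5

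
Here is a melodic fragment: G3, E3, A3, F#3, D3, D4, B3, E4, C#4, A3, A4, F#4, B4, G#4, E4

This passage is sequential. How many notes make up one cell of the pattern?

5

There are 15 notes; a 5-note unit gives 3 cells:
G3 E3 A3 F#3 D3 | D4 B3 E4 C#4 A3 | A4 F#4 B4 G#4 E4
That's a consistent up a 5th shift per cell, and no other grouping gives one.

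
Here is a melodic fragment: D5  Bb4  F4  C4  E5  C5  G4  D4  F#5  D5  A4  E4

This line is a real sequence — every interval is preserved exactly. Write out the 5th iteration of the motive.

A#5 F#5 C#5 G#4

Taking 4-note groups, the heads are D5, E5, F#5: the pattern moves up a 2nd.
Continuing the starts: G#5 → A#5.
So cell 5 is A#5 F#5 C#5 G#4.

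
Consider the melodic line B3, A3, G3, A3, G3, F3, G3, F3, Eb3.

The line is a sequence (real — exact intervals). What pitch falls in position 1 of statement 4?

The unit is 3 notes. Position-1 pitches of the 3 shown cells: B3, A3, G3.
From G3, down a 2nd gives F3.

F3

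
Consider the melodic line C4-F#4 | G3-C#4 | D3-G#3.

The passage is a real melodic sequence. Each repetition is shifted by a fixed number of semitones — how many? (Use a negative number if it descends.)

-5

Unit = 2 notes; the statements start on C4, G3, D3, moving down a 4th each time.
C4→G3 is 55 − 60 = -5 semitones.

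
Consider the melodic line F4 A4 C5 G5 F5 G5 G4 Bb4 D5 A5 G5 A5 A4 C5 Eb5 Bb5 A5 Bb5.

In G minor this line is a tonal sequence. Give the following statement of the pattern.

Bb4 D5 F5 C6 Bb5 C6

With a 6-note motive the entries are F4, G4, A4, each up a 2nd from the previous.
Statement 4 starts on Bb4 and keeps the same diatonic contour: Bb4 D5 F5 C6 Bb5 C6.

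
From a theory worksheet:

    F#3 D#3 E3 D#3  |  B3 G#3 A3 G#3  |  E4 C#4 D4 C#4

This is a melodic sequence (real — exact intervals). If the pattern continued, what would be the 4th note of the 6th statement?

Grouping in 4s, the 4th note of each cell is D#3, G#3, C#4.
Each moves up a 4th. Continuing: F#4 → B4 → E5.

E5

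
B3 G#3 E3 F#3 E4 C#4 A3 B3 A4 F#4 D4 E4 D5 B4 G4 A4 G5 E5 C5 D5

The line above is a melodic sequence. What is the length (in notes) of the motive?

4

20 notes total. Splitting into 5 groups of 4:
B3 G#3 E3 F#3 | E4 C#4 A3 B3 | A4 F#4 D4 E4 | D5 B4 G4 A4 | G5 E5 C5 D5
That's a consistent up a 4th shift per cell, and no other grouping gives one.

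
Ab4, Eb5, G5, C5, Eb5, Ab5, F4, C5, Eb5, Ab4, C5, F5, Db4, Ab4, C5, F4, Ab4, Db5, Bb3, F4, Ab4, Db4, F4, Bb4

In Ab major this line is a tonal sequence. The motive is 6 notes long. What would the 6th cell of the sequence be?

Eb3 Bb3 Db4 G3 Bb3 Eb4

With a 6-note motive the entries are Ab4, F4, Db4, Bb3, each down a 3rd from the previous.
Carrying on: G3 → Eb3.
Statement 6 starts on Eb3 and keeps the same diatonic contour: Eb3 Bb3 Db4 G3 Bb3 Eb4.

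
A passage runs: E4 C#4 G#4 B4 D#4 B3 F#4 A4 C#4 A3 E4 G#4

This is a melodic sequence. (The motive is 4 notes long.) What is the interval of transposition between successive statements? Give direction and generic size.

The 4-note cells begin on E4, D#4, C#4 — each down a 2nd from the last.
E4 to D#4 is down a 2nd.

down a 2nd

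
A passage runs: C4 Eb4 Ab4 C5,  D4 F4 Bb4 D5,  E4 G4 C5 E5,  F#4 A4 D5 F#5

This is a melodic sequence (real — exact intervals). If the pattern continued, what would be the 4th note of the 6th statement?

With 4-note cells, note 4 of each statement runs C5, D5, E5, F#5.
Each moves up a 2nd. Continuing: G#5 → A#5.

A#5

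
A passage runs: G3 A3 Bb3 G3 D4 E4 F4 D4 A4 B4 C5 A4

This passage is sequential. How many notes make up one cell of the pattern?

Try groups of 4 (3 cells in 12 notes):
G3 A3 Bb3 G3 | D4 E4 F4 D4 | A4 B4 C5 A4
That's a consistent up a 5th shift per cell, and no other grouping gives one.

4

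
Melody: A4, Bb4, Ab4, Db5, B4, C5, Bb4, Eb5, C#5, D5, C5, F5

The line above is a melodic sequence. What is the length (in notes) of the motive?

4

There are 12 notes; a 4-note unit gives 3 cells:
A4 Bb4 Ab4 Db5 | B4 C5 Bb4 Eb5 | C#5 D5 C5 F5
Each cell is the previous one up a 2nd — so the unit is 4 notes.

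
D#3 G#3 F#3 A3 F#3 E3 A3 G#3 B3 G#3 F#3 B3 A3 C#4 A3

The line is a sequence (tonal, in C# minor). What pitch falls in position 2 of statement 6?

E4

Grouping in 5s, the 2nd note of each cell is G#3, A3, B3.
Each moves up a 2nd. Continuing: C#4 → D#4 → E4.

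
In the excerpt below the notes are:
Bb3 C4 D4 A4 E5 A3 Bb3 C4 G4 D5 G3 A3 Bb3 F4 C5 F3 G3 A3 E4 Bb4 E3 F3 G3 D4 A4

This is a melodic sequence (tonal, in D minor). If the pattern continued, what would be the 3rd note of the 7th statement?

E3

Grouping in 5s, the 3rd note of each cell is D4, C4, Bb3, A3, G3.
Extending down a 2nd: F3 → E3.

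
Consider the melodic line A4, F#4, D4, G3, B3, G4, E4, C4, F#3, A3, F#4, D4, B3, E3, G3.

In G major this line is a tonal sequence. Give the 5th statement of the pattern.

D4 B3 G3 C3 E3

Unit = 5 notes; the statements start on A4, G4, F#4, moving down a 2nd each time.
Extending down a 2nd: E4 → D4.
So cell 5 is D4 B3 G3 C3 E3.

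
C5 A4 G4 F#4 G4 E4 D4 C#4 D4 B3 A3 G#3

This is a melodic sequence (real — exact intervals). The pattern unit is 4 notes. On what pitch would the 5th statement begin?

E3

With a 4-note motive the entries are C5, G4, D4, each down a 4th from the previous.
Continuing: A3 → E3. Statement 5 starts on E3.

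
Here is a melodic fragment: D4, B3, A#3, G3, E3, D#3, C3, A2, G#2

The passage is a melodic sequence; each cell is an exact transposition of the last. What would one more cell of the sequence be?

F2 D2 C#2

With a 3-note motive the entries are D4, G3, C3, each down a 5th from the previous.
Statement 4 starts on F2 and keeps the same exact contour: F2 D2 C#2.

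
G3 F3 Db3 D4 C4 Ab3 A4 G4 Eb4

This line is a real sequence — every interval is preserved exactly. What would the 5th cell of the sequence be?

Taking 3-note groups, the heads are G3, D4, A4: the pattern moves up a 5th.
Carrying on: E5 → B5.
Statement 5 starts on B5 and keeps the same exact contour: B5 A5 F5.

B5 A5 F5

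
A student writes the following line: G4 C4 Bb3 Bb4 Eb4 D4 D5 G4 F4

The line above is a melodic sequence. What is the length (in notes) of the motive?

Try groups of 3 (3 cells in 9 notes):
G4 C4 Bb3 | Bb4 Eb4 D4 | D5 G4 F4
Every group is a transposition up a 3rd of the one before; no shorter unit works.

3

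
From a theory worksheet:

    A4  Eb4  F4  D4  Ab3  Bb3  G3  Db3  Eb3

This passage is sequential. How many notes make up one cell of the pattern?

3

Try groups of 3 (3 cells in 9 notes):
A4 Eb4 F4 | D4 Ab3 Bb3 | G3 Db3 Eb3
That's a consistent down a 5th shift per cell, and no other grouping gives one.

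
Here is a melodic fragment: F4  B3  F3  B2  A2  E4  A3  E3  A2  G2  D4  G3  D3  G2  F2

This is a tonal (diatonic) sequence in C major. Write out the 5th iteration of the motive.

B3 E3 B2 E2 D2

The 5-note cells begin on F4, E4, D4 — each down a 2nd from the last.
Continuing the starts: C4 → B3.
From B3 the diatonic shape gives B3 E3 B2 E2 D2.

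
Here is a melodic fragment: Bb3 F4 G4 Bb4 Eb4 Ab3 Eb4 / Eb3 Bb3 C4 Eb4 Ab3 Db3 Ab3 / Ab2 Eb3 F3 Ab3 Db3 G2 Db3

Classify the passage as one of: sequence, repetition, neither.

sequence

Each 7-note cell is the previous one transposed down a 5th.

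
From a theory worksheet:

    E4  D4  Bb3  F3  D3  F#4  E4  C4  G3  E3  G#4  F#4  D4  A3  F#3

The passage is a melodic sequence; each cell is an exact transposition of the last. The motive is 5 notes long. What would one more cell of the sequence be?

A#4 G#4 E4 B3 G#3

Taking 5-note groups, the heads are E4, F#4, G#4: the pattern moves up a 2nd.
From A#4 the exact shape gives A#4 G#4 E4 B3 G#3.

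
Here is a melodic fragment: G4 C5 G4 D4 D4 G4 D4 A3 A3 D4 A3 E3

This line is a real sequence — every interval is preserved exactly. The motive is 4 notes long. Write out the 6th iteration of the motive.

Taking 4-note groups, the heads are G4, D4, A3: the pattern moves down a 4th.
Carrying on: E3 → B2 → F#2.
From F#2 the exact shape gives F#2 B2 F#2 C#2.

F#2 B2 F#2 C#2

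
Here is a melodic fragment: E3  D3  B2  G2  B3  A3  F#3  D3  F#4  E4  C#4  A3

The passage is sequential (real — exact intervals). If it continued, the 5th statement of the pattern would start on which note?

G#5

Taking 4-note groups, the heads are E3, B3, F#4: the pattern moves up a 5th.
Continuing: C#5 → G#5. Statement 5 starts on G#5.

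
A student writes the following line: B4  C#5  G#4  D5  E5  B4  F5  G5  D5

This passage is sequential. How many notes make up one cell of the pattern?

3

There are 9 notes; a 3-note unit gives 3 cells:
B4 C#5 G#4 | D5 E5 B4 | F5 G5 D5
Every group is a transposition up a 3rd of the one before; no shorter unit works.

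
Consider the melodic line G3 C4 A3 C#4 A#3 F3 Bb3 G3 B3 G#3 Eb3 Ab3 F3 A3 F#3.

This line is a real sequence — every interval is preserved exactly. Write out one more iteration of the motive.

Db3 Gb3 Eb3 G3 E3

The 5-note cells begin on G3, F3, Eb3 — each down a 2nd from the last.
From Db3 the exact shape gives Db3 Gb3 Eb3 G3 E3.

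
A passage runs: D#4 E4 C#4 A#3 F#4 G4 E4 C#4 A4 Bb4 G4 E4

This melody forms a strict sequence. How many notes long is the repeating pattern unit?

4

There are 12 notes; a 4-note unit gives 3 cells:
D#4 E4 C#4 A#3 | F#4 G4 E4 C#4 | A4 Bb4 G4 E4
Each cell is the previous one up a 3rd — so the unit is 4 notes.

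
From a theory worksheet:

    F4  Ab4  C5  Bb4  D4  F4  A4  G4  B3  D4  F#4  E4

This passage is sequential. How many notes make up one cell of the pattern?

There are 12 notes; a 4-note unit gives 3 cells:
F4 Ab4 C5 Bb4 | D4 F4 A4 G4 | B3 D4 F#4 E4
Each cell is the previous one down a 3rd — so the unit is 4 notes.

4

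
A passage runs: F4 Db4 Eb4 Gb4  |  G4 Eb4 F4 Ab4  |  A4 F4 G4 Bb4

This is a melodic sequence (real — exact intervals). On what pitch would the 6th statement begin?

D#5

Unit = 4 notes; the statements start on F4, G4, A4, moving up a 2nd each time.
Continuing: B4 → C#5 → D#5. Statement 6 starts on D#5.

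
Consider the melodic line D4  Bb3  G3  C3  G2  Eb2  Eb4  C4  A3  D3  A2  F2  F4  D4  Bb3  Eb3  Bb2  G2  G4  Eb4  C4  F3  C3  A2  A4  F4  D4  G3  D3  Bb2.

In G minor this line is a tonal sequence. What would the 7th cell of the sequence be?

C5 A4 F4 Bb3 F3 D3

Taking 6-note groups, the heads are D4, Eb4, F4, G4, A4: the pattern moves up a 2nd.
Carrying on: Bb4 → C5.
Statement 7 starts on C5 and keeps the same diatonic contour: C5 A4 F4 Bb3 F3 D3.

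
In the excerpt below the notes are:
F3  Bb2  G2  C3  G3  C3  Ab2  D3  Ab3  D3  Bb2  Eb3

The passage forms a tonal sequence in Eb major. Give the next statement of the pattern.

Bb3 Eb3 C3 F3

With a 4-note motive the entries are F3, G3, Ab3, each up a 2nd from the previous.
Statement 4 starts on Bb3 and keeps the same diatonic contour: Bb3 Eb3 C3 F3.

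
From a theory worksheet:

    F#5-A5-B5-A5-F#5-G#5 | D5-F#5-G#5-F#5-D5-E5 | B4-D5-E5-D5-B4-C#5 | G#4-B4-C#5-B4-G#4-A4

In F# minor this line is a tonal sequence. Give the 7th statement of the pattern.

Unit = 6 notes; the statements start on F#5, D5, B4, G#4, moving down a 3rd each time.
Extending down a 3rd: E4 → C#4 → A3.
So cell 7 is A3 C#4 D4 C#4 A3 B3.

A3 C#4 D4 C#4 A3 B3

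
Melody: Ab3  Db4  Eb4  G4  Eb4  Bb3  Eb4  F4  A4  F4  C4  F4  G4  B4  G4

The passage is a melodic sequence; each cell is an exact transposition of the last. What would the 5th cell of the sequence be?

Unit = 5 notes; the statements start on Ab3, Bb3, C4, moving up a 2nd each time.
Extending up a 2nd: D4 → E4.
So cell 5 is E4 A4 B4 D#5 B4.

E4 A4 B4 D#5 B4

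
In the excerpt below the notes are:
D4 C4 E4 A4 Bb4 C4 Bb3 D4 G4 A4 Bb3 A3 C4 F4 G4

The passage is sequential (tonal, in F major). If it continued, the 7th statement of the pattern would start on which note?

E3

Unit = 5 notes; the statements start on D4, C4, Bb3, moving down a 2nd each time.
Extending the heads down a 2nd: A3 → G3 → F3 → E3.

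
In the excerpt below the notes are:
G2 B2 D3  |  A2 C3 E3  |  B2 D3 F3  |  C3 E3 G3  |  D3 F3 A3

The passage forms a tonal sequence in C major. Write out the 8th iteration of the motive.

Unit = 3 notes; the statements start on G2, A2, B2, C3, D3, moving up a 2nd each time.
Extending up a 2nd: E3 → F3 → G3.
So cell 8 is G3 B3 D4.

G3 B3 D4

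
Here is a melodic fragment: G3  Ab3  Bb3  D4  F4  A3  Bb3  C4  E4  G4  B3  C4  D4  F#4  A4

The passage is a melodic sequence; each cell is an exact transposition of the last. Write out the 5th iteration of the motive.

The 5-note cells begin on G3, A3, B3 — each up a 2nd from the last.
Extending up a 2nd: C#4 → D#4.
Statement 5 starts on D#4 and keeps the same exact contour: D#4 E4 F#4 A#4 C#5.

D#4 E4 F#4 A#4 C#5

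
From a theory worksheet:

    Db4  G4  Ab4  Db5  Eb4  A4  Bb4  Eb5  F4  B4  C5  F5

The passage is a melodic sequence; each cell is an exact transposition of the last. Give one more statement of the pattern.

G4 C#5 D5 G5

With a 4-note motive the entries are Db4, Eb4, F4, each up a 2nd from the previous.
From G4 the exact shape gives G4 C#5 D5 G5.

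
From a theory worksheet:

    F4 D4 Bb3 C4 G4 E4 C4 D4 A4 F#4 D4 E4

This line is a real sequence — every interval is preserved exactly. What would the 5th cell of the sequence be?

C#5 A#4 F#4 G#4

The 4-note cells begin on F4, G4, A4 — each up a 2nd from the last.
Extending up a 2nd: B4 → C#5.
So cell 5 is C#5 A#4 F#4 G#4.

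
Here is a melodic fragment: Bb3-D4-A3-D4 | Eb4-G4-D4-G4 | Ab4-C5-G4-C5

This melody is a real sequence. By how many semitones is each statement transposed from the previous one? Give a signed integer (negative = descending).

The 4-note cells begin on Bb3, Eb4, Ab4 — each up a 4th from the last.
Bb3 to Eb4 spans +5 semitones.

5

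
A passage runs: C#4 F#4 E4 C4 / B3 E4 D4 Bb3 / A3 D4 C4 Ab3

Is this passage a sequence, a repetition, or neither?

sequence

Each 4-note cell is the previous one transposed down a 2nd.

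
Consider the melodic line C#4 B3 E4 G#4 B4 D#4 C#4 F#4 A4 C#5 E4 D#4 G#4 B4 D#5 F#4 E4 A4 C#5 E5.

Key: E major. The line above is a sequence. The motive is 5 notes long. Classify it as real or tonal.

Every note is diatonic to E major.
Cell 1 has +4 semitones from note 3 to 4, but cell 2 has +3 — the interval quality changes while the contour stays the same, which is the hallmark of a tonal sequence.

tonal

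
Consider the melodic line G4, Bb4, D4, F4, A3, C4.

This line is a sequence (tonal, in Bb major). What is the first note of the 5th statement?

Bb2

With a 2-note motive the entries are G4, D4, A3, each down a 4th from the previous.
Extending the heads down a 4th: Eb3 → Bb2.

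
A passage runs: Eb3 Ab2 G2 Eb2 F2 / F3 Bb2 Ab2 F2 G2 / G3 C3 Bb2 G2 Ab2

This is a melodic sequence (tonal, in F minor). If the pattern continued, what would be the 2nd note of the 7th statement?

The unit is 5 notes. Position-2 pitches of the 3 shown cells: Ab2, Bb2, C3.
Extending up a 2nd: Db3 → Eb3 → F3 → G3.

G3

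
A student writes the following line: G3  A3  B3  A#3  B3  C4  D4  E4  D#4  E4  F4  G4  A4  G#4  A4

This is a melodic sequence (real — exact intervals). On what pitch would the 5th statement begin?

Eb5

The 5-note cells begin on G3, C4, F4 — each up a 4th from the last.
Continuing: Bb4 → Eb5. Statement 5 starts on Eb5.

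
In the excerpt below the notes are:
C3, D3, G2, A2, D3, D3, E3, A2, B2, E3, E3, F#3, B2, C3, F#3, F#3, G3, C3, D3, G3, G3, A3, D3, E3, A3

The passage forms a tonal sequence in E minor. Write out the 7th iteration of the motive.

B3 C4 F#3 G3 C4

Taking 5-note groups, the heads are C3, D3, E3, F#3, G3: the pattern moves up a 2nd.
Continuing the starts: A3 → B3.
Statement 7 starts on B3 and keeps the same diatonic contour: B3 C4 F#3 G3 C4.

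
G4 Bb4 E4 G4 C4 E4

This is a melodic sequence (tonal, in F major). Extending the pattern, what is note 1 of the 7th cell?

Grouping in 2s, the 1st note of each cell is G4, E4, C4.
Carrying that down a 3rd forward: A3 → F3 → D3 → Bb2.

Bb2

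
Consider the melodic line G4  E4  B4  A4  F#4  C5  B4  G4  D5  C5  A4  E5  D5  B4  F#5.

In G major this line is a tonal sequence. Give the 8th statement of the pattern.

Unit = 3 notes; the statements start on G4, A4, B4, C5, D5, moving up a 2nd each time.
Continuing the starts: E5 → F#5 → G5.
From G5 the diatonic shape gives G5 E5 B5.

G5 E5 B5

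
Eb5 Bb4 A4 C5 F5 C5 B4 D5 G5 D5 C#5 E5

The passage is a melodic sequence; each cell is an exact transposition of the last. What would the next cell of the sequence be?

A5 E5 D#5 F#5

With a 4-note motive the entries are Eb5, F5, G5, each up a 2nd from the previous.
Statement 4 starts on A5 and keeps the same exact contour: A5 E5 D#5 F#5.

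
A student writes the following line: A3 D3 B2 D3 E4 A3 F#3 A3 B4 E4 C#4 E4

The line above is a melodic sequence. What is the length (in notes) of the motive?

4

Try groups of 4 (3 cells in 12 notes):
A3 D3 B2 D3 | E4 A3 F#3 A3 | B4 E4 C#4 E4
Each cell is the previous one up a 5th — so the unit is 4 notes.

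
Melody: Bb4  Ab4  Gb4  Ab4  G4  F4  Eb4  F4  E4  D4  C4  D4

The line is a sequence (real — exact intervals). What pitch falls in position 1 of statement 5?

The unit is 4 notes. Position-1 pitches of the 3 shown cells: Bb4, G4, E4.
Each moves down a 3rd. Continuing: C#4 → A#3.

A#3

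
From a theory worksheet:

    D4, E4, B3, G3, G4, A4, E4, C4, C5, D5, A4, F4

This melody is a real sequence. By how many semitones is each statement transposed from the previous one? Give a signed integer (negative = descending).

5

The 4-note cells begin on D4, G4, C5 — each up a 4th from the last.
D4 to G4 spans +5 semitones.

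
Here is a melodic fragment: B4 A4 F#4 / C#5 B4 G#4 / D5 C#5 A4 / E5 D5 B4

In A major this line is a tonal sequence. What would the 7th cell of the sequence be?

With a 3-note motive the entries are B4, C#5, D5, E5, each up a 2nd from the previous.
Extending up a 2nd: F#5 → G#5 → A5.
So cell 7 is A5 G#5 E5.

A5 G#5 E5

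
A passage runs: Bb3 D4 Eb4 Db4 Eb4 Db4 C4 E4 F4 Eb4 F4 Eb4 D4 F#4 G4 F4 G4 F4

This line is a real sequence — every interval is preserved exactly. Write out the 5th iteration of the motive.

The 6-note cells begin on Bb3, C4, D4 — each up a 2nd from the last.
Extending up a 2nd: E4 → F#4.
From F#4 the exact shape gives F#4 A#4 B4 A4 B4 A4.

F#4 A#4 B4 A4 B4 A4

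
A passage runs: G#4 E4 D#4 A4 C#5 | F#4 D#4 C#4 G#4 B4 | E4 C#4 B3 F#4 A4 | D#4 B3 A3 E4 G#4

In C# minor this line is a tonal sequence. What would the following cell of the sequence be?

Unit = 5 notes; the statements start on G#4, F#4, E4, D#4, moving down a 2nd each time.
From C#4 the diatonic shape gives C#4 A3 G#3 D#4 F#4.

C#4 A3 G#3 D#4 F#4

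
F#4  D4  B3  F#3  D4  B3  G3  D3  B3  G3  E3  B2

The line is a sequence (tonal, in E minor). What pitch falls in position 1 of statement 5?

E3

With 4-note cells, note 1 of each statement runs F#4, D4, B3.
Each moves down a 3rd. Continuing: G3 → E3.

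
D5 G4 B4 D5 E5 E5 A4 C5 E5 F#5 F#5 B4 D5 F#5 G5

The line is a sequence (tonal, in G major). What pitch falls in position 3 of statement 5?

F#5

With 5-note cells, note 3 of each statement runs B4, C5, D5.
Each moves up a 2nd. Continuing: E5 → F#5.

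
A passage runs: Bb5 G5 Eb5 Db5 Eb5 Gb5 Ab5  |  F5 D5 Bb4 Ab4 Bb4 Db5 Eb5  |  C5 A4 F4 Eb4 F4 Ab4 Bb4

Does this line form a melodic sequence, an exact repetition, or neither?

sequence

Each 7-note cell is the previous one transposed down a 4th.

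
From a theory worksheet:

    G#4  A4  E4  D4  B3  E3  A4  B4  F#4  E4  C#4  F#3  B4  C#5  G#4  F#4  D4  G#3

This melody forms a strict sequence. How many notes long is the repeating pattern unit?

6

There are 18 notes; a 6-note unit gives 3 cells:
G#4 A4 E4 D4 B3 E3 | A4 B4 F#4 E4 C#4 F#3 | B4 C#5 G#4 F#4 D4 G#3
Each cell is the previous one up a 2nd — so the unit is 6 notes.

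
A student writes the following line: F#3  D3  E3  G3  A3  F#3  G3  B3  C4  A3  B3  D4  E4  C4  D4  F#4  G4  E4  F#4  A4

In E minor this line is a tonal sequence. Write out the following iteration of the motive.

B4 G4 A4 C5

With a 4-note motive the entries are F#3, A3, C4, E4, G4, each up a 3rd from the previous.
Statement 6 starts on B4 and keeps the same diatonic contour: B4 G4 A4 C5.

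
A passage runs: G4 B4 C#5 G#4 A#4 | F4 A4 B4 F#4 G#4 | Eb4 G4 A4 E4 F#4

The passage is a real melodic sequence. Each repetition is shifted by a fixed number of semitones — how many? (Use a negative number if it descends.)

-2

The 5-note cells begin on G4, F4, Eb4 — each down a 2nd from the last.
G4→F4 is 65 − 67 = -2 semitones.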